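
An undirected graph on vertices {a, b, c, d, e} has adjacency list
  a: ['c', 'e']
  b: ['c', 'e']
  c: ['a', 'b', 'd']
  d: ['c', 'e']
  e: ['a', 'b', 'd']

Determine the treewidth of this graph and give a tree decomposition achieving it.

Treewidth 2.
One optimal decomposition is:
Bags: B1 = {b, c, e}  B2 = {c, d, e}  B3 = {a, c, e}
Tree: B1–B2, B2–B3

The largest bag has 3 vertices, giving width 2; this decomposition certifies tw(G) ≤ 2. The edges c–b–e–d–c form a cycle, so G is not a tree and its treewidth is at least 2. The upper and lower bounds meet at 2, so that is the treewidth.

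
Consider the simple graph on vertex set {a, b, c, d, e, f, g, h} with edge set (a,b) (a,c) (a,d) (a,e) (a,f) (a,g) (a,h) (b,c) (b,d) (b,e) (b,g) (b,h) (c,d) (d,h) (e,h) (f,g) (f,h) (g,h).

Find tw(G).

A width-3 tree decomposition is:
Bags: B1 = {a, b, g, h}  B2 = {a, b, d, h}  B3 = {a, b, c, d}  B4 = {a, b, e, h}  B5 = {a, f, g, h}
Tree: B1–B2, B2–B3, B1–B4, B1–B5
Every bag has size at most 4, so the width is 4 − 1 = 3 and tw(G) ≤ 3. For the lower bound, the 4 vertices {a, f, g, h} are pairwise adjacent, and any tree decomposition puts a clique entirely inside one bag — forcing width ≥ 3. Hence tw(G) = 3 exactly.

3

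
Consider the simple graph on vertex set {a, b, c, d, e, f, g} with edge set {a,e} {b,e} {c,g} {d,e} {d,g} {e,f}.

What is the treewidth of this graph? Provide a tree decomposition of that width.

Each bag holds 2 vertices, so the decomposition has width 1, which upper-bounds the treewidth. Since G has at least one edge (e.g. d–e), it is not an edgeless graph, so tw(G) ≥ 1. Therefore the treewidth is 1.

Treewidth 1.
One such decomposition:
Bags: B1 = {d, e}  B2 = {d, g}  B3 = {c, g}  B4 = {b, e}  B5 = {a, e}  B6 = {e, f}
Tree: B1–B2, B2–B3, B1–B4, B1–B5, B1–B6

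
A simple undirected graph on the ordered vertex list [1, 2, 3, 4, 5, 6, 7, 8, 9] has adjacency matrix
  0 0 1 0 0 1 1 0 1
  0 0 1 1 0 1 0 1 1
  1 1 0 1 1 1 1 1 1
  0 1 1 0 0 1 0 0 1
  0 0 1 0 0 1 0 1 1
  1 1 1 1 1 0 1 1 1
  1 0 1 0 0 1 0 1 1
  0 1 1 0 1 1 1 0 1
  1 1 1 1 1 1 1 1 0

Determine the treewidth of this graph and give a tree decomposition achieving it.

The largest bag has 5 vertices, giving width 4; this decomposition certifies tw(G) ≤ 4. For the lower bound, the 5 vertices {2, 3, 6, 8, 9} are pairwise adjacent, and any tree decomposition puts a clique entirely inside one bag — forcing width ≥ 4. Therefore the treewidth is 4.

Treewidth 4.
One optimal decomposition is:
Bags: B1 = {3, 6, 7, 8, 9}  B2 = {2, 3, 6, 8, 9}  B3 = {1, 3, 6, 7, 9}  B4 = {2, 3, 4, 6, 9}  B5 = {3, 5, 6, 8, 9}
Tree: B1–B2, B1–B3, B2–B4, B1–B5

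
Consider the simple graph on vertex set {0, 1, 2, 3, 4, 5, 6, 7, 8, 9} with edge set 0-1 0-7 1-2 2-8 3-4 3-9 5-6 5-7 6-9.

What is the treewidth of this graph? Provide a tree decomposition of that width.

Every bag has size at most 2, so the width is 2 − 1 = 1 and tw(G) ≤ 1. Any graph with an edge has treewidth ≥ 1, and G has the edge 4–3. Combining the bounds, tw(G) = 1.

Treewidth 1.
Bags: B1 = {3, 4}  B2 = {3, 9}  B3 = {6, 9}  B4 = {5, 6}  B5 = {5, 7}  B6 = {0, 7}  B7 = {0, 1}  B8 = {1, 2}  B9 = {2, 8}
Tree: B1–B2, B2–B3, B3–B4, B4–B5, B5–B6, B6–B7, B7–B8, B8–B9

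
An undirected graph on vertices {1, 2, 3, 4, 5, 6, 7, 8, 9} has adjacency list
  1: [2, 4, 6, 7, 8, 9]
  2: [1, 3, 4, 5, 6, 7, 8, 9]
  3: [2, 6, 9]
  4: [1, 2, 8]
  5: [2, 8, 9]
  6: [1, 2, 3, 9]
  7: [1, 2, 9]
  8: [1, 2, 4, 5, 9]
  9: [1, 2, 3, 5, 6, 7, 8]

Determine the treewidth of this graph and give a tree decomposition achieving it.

Treewidth 3.
One such decomposition:
Bags: B1 = {1, 2, 8, 9}  B2 = {1, 2, 7, 9}  B3 = {1, 2, 6, 9}  B4 = {2, 3, 6, 9}  B5 = {2, 5, 8, 9}  B6 = {1, 2, 4, 8}
Tree: B1–B2, B2–B3, B3–B4, B1–B5, B1–B6

Every bag has size at most 4, so the width is 4 − 1 = 3 and tw(G) ≤ 3. Conversely, {1, 2, 8, 9} is a clique of size 4, and the vertices of any clique must share a bag in every tree decomposition; so some bag has ≥ 4 vertices and tw(G) ≥ 3. Hence tw(G) = 3 exactly.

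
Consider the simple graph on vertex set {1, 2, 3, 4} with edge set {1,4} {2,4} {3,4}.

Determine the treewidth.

1

A width-1 tree decomposition is:
Bags: B1 = {1, 4}  B2 = {3, 4}  B3 = {2, 4}
Tree: B1–B2, B2–B3
The largest bag has 2 vertices, giving width 1; this decomposition certifies tw(G) ≤ 1. G has an edge, so its treewidth is at least 1. Therefore the treewidth is 1.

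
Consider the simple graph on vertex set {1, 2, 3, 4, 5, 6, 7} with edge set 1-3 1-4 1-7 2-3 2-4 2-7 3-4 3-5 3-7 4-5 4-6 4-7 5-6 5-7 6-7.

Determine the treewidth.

A width-3 tree decomposition is:
Bags: B1 = {4, 5, 6, 7}  B2 = {3, 4, 5, 7}  B3 = {2, 3, 4, 7}  B4 = {1, 3, 4, 7}
Tree: B1–B2, B2–B3, B3–B4
Each bag holds 4 vertices, so the decomposition has width 3, which upper-bounds the treewidth. Conversely, {1, 3, 4, 7} is a clique of size 4, and the vertices of any clique must share a bag in every tree decomposition; so some bag has ≥ 4 vertices and tw(G) ≥ 3. The upper and lower bounds meet at 3, so that is the treewidth.

3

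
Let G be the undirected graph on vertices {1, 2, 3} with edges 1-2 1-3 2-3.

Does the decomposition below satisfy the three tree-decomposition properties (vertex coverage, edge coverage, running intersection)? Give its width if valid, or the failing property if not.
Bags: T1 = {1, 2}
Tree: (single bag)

A tree decomposition must satisfy three properties: every vertex lies in some bag; for every edge, both endpoints lie together in some bag; and for every vertex, the bags containing it form a connected subtree. Here vertex 3 appears in no bag, so the decomposition is invalid.

No — vertex 3 appears in no bag.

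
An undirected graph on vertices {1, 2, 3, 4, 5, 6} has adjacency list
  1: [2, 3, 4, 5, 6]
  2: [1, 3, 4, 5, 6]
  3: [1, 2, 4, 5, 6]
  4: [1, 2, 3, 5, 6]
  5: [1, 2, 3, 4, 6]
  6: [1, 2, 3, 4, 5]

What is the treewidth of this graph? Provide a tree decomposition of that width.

A single bag containing all 6 vertices is trivially a valid decomposition of width 5. For the lower bound, the 6 vertices {1, 2, 3, 4, 5, 6} are pairwise adjacent, and any tree decomposition puts a clique entirely inside one bag — forcing width ≥ 5. Therefore the treewidth is 5.

Treewidth 5.
One optimal decomposition is:
Bags: B1 = {1, 2, 3, 4, 5, 6}
Tree: (single bag)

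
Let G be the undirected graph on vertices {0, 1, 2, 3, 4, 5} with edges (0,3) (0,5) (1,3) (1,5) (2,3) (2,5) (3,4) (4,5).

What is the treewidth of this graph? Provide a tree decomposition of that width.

Treewidth 2.
One optimal decomposition is:
Bags: B1 = {2, 3, 5}  B2 = {0, 3, 5}  B3 = {1, 3, 5}  B4 = {3, 4, 5}
Tree: B1–B2, B2–B3, B3–B4

Every bag has size at most 3, so the width is 3 − 1 = 2 and tw(G) ≤ 2. The edges 2–5–0–3–2 form a cycle, so G is not a tree and its treewidth is at least 2. Combining the bounds, tw(G) = 2.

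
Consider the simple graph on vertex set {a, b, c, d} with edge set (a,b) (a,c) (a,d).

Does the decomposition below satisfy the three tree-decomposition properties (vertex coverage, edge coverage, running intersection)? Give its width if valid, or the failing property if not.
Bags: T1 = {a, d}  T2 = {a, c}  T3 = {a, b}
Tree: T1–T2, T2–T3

Vertex coverage: the bags together contain {a, b, c, d}, the full vertex set. Edge coverage: each edge of G has both endpoints in at least one bag. Running intersection: for every vertex, the bags containing it form a connected subtree. All three properties hold, so this is a valid tree decomposition of width max|bag| − 1 = 1, and hence tw(G) ≤ 1.

Yes; width 1.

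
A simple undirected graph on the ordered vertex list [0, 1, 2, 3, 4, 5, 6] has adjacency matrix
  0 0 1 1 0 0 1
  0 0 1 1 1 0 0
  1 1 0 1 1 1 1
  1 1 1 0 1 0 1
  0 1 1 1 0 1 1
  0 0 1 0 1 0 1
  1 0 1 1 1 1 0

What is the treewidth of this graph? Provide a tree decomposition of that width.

Each bag holds 4 vertices, so the decomposition has width 3, which upper-bounds the treewidth. Conversely, {0, 2, 3, 6} is a clique of size 4, and the vertices of any clique must share a bag in every tree decomposition; so some bag has ≥ 4 vertices and tw(G) ≥ 3. Therefore the treewidth is 3.

Treewidth 3.
Bags: B1 = {2, 3, 4, 6}  B2 = {1, 2, 3, 4}  B3 = {0, 2, 3, 6}  B4 = {2, 4, 5, 6}
Tree: B1–B2, B1–B3, B1–B4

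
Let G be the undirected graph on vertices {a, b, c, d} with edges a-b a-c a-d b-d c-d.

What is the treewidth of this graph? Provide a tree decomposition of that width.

Each bag holds 3 vertices, so the decomposition has width 2, which upper-bounds the treewidth. For the lower bound, the 3 vertices {a, c, d} are pairwise adjacent, and any tree decomposition puts a clique entirely inside one bag — forcing width ≥ 2. Therefore the treewidth is 2.

Treewidth 2.
One optimal decomposition is:
Bags: B1 = {a, c, d}  B2 = {a, b, d}
Tree: B1–B2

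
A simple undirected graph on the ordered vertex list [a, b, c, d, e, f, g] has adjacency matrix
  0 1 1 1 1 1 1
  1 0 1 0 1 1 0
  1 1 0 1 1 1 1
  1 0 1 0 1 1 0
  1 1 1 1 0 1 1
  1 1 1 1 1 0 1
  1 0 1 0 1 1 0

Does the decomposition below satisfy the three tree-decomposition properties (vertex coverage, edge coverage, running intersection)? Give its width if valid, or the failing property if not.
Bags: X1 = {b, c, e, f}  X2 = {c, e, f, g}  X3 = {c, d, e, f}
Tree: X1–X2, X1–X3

A tree decomposition must satisfy three properties: every vertex lies in some bag; for every edge, both endpoints lie together in some bag; and for every vertex, the bags containing it form a connected subtree. Here vertex a appears in no bag, so the decomposition is invalid.

No — vertex a appears in no bag.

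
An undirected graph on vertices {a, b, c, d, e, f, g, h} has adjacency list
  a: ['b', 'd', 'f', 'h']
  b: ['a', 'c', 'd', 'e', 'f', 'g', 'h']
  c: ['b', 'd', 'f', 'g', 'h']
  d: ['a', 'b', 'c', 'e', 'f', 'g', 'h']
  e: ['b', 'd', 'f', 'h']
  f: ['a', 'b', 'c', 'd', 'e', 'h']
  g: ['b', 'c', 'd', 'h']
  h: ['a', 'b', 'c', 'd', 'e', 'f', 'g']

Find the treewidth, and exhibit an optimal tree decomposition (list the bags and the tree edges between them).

Treewidth 4.
One such decomposition:
Bags: B1 = {b, d, e, f, h}  B2 = {b, c, d, f, h}  B3 = {b, c, d, g, h}  B4 = {a, b, d, f, h}
Tree: B1–B2, B2–B3, B2–B4

Every bag has size at most 5, so the width is 5 − 1 = 4 and tw(G) ≤ 4. On the other hand G contains the 5-clique {b, c, d, g, h}. A clique must lie in a single bag of any decomposition, so no decomposition can have width below 4. The upper and lower bounds meet at 4, so that is the treewidth.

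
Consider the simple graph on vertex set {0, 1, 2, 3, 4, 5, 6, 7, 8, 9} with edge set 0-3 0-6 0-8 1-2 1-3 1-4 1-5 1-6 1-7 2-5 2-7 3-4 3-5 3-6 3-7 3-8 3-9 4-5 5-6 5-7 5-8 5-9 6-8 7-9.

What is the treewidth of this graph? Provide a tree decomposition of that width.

Each bag holds 4 vertices, so the decomposition has width 3, which upper-bounds the treewidth. On the other hand G contains the 4-clique {1, 2, 5, 7}. A clique must lie in a single bag of any decomposition, so no decomposition can have width below 3. Therefore the treewidth is 3.

Treewidth 3.
One such decomposition:
Bags: B1 = {3, 5, 7, 9}  B2 = {1, 3, 5, 7}  B3 = {1, 3, 5, 6}  B4 = {3, 5, 6, 8}  B5 = {0, 3, 6, 8}  B6 = {1, 2, 5, 7}  B7 = {1, 3, 4, 5}
Tree: B1–B2, B2–B3, B3–B4, B4–B5, B2–B6, B2–B7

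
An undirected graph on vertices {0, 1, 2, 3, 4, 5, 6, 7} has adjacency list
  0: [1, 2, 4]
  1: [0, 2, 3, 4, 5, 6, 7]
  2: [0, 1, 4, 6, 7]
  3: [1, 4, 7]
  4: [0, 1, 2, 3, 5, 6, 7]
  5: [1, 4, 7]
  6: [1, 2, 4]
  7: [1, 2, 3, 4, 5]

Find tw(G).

3

A width-3 tree decomposition is:
Bags: B1 = {1, 2, 4, 6}  B2 = {0, 1, 2, 4}  B3 = {1, 2, 4, 7}  B4 = {1, 3, 4, 7}  B5 = {1, 4, 5, 7}
Tree: B1–B2, B1–B3, B3–B4, B3–B5
The largest bag has 4 vertices, giving width 3; this decomposition certifies tw(G) ≤ 3. Conversely, {0, 1, 2, 4} is a clique of size 4, and the vertices of any clique must share a bag in every tree decomposition; so some bag has ≥ 4 vertices and tw(G) ≥ 3. Hence tw(G) = 3 exactly.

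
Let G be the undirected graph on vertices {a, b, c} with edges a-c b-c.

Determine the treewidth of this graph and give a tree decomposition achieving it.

Treewidth 1.
Bags: B1 = {a, c}  B2 = {b, c}
Tree: B1–B2

Each bag holds 2 vertices, so the decomposition has width 1, which upper-bounds the treewidth. Since G has at least one edge (e.g. c–a), it is not an edgeless graph, so tw(G) ≥ 1. The upper and lower bounds meet at 1, so that is the treewidth.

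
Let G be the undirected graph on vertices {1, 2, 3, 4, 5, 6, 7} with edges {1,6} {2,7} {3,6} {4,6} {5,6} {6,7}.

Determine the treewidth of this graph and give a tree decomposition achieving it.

Treewidth 1.
Bags: B1 = {3, 6}  B2 = {6, 7}  B3 = {2, 7}  B4 = {1, 6}  B5 = {4, 6}  B6 = {5, 6}
Tree: B1–B2, B2–B3, B2–B4, B1–B5, B4–B6

Each bag holds 2 vertices, so the decomposition has width 1, which upper-bounds the treewidth. Since G has at least one edge (e.g. 6–3), it is not an edgeless graph, so tw(G) ≥ 1. The upper and lower bounds meet at 1, so that is the treewidth.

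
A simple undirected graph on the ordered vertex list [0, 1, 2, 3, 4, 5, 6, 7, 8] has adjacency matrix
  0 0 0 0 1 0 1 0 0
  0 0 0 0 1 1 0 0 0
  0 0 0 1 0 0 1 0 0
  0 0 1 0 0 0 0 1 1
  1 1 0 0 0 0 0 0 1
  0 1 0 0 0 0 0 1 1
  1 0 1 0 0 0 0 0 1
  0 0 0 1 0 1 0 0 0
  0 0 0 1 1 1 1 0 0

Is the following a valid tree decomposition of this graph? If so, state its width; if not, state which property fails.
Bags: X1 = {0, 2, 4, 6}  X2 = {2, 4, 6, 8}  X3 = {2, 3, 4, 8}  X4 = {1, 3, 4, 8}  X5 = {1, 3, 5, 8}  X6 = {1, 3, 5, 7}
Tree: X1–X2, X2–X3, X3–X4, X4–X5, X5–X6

Checking the three conditions: (i) the bags cover all of {0, 1, 2, 3, 4, 5, 6, 7, 8}; (ii) for each edge, some bag contains both endpoints; (iii) the bags containing any fixed vertex form a subtree. All hold, so the decomposition is valid with width 4 − 1 = 3.

Yes; width 3.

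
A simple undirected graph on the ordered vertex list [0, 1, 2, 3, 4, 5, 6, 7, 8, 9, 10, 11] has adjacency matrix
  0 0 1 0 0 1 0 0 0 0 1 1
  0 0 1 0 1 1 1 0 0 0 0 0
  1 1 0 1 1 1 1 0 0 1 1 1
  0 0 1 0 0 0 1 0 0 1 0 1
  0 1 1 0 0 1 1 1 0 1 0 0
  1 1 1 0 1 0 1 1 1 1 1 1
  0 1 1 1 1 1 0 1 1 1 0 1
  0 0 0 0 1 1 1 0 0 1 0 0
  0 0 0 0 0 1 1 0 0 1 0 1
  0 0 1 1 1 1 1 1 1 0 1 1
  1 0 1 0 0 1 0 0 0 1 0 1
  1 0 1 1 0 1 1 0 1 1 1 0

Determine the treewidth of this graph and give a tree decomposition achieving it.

Each bag holds 5 vertices, so the decomposition has width 4, which upper-bounds the treewidth. For the lower bound, the 5 vertices {2, 3, 6, 9, 11} are pairwise adjacent, and any tree decomposition puts a clique entirely inside one bag — forcing width ≥ 4. The upper and lower bounds meet at 4, so that is the treewidth.

Treewidth 4.
Bags: B1 = {5, 6, 8, 9, 11}  B2 = {2, 5, 6, 9, 11}  B3 = {2, 3, 6, 9, 11}  B4 = {2, 4, 5, 6, 9}  B5 = {2, 5, 9, 10, 11}  B6 = {0, 2, 5, 10, 11}  B7 = {4, 5, 6, 7, 9}  B8 = {1, 2, 4, 5, 6}
Tree: B1–B2, B2–B3, B2–B4, B2–B5, B5–B6, B4–B7, B4–B8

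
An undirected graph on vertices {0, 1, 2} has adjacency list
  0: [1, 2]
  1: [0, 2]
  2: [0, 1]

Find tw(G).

A width-2 tree decomposition is:
Bags: B1 = {0, 1, 2}
Tree: (single bag)
A single bag containing all 3 vertices is trivially a valid decomposition of width 2. On the other hand G contains the 3-clique {0, 1, 2}. A clique must lie in a single bag of any decomposition, so no decomposition can have width below 2. The upper and lower bounds meet at 2, so that is the treewidth.

2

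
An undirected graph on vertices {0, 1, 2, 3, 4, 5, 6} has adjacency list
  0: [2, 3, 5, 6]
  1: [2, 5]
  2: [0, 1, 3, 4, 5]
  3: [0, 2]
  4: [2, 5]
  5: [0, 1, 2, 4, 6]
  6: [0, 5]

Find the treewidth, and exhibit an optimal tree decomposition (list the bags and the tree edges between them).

The largest bag has 3 vertices, giving width 2; this decomposition certifies tw(G) ≤ 2. For the lower bound, the 3 vertices {0, 2, 3} are pairwise adjacent, and any tree decomposition puts a clique entirely inside one bag — forcing width ≥ 2. The upper and lower bounds meet at 2, so that is the treewidth.

Treewidth 2.
One such decomposition:
Bags: B1 = {2, 4, 5}  B2 = {0, 2, 5}  B3 = {1, 2, 5}  B4 = {0, 2, 3}  B5 = {0, 5, 6}
Tree: B1–B2, B1–B3, B2–B4, B2–B5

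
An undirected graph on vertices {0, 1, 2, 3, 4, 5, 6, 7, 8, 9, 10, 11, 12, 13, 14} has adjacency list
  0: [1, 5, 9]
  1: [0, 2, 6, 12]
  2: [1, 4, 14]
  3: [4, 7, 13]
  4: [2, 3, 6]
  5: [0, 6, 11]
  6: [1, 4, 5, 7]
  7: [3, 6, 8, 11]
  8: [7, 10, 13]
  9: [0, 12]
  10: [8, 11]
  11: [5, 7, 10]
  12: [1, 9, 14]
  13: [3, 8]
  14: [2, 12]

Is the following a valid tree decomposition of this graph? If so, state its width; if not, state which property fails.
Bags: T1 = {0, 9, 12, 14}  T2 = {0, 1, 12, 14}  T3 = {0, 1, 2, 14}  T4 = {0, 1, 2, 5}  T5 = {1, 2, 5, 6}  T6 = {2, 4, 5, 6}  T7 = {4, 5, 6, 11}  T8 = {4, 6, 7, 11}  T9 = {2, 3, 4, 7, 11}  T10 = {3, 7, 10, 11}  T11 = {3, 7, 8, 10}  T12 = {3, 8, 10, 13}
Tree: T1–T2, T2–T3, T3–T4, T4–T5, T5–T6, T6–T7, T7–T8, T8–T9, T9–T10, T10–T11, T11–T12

No — bags containing vertex 2 are not connected in the tree.

A tree decomposition must satisfy three properties: every vertex lies in some bag; for every edge, both endpoints lie together in some bag; and for every vertex, the bags containing it form a connected subtree. Here bags containing vertex 2 are not connected in the tree, so the decomposition is invalid.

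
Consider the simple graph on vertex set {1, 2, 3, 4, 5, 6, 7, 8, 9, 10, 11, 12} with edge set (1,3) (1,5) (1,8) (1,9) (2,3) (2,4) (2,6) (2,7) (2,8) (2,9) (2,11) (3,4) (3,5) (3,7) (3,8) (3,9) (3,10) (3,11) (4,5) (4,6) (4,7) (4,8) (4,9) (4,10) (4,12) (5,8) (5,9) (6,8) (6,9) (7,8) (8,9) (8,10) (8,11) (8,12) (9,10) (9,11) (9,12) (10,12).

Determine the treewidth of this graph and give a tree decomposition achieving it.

Treewidth 4.
One optimal decomposition is:
Bags: B1 = {3, 4, 5, 8, 9}  B2 = {2, 3, 4, 8, 9}  B3 = {1, 3, 5, 8, 9}  B4 = {3, 4, 8, 9, 10}  B5 = {4, 8, 9, 10, 12}  B6 = {2, 4, 6, 8, 9}  B7 = {2, 3, 4, 7, 8}  B8 = {2, 3, 8, 9, 11}
Tree: B1–B2, B1–B3, B1–B4, B4–B5, B2–B6, B2–B7, B2–B8

Every bag has size at most 5, so the width is 5 − 1 = 4 and tw(G) ≤ 4. On the other hand G contains the 5-clique {1, 3, 5, 8, 9}. A clique must lie in a single bag of any decomposition, so no decomposition can have width below 4. The upper and lower bounds meet at 4, so that is the treewidth.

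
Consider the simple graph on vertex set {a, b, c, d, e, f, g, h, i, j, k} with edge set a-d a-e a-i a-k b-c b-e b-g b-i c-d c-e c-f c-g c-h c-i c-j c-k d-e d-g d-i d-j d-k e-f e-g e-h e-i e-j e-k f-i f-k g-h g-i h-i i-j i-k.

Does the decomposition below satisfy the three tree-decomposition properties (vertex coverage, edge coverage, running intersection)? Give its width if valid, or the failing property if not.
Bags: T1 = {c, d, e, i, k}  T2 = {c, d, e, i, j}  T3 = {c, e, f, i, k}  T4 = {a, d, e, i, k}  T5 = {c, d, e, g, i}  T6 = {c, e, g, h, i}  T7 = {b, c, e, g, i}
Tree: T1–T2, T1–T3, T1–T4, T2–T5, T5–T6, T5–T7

Yes; width 4.

Checking the three conditions: (i) the bags cover all of {a, b, c, d, e, f, g, h, i, j, k}; (ii) for each edge, some bag contains both endpoints; (iii) the bags containing any fixed vertex form a subtree. All hold, so the decomposition is valid with width 5 − 1 = 4.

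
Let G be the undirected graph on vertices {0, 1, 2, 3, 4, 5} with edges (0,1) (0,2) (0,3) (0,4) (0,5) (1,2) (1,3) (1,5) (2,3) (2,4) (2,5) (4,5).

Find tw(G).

A width-3 tree decomposition is:
Bags: B1 = {0, 1, 2, 5}  B2 = {0, 1, 2, 3}  B3 = {0, 2, 4, 5}
Tree: B1–B2, B1–B3
The largest bag has 4 vertices, giving width 3; this decomposition certifies tw(G) ≤ 3. On the other hand G contains the 4-clique {0, 1, 2, 3}. A clique must lie in a single bag of any decomposition, so no decomposition can have width below 3. Combining the bounds, tw(G) = 3.

3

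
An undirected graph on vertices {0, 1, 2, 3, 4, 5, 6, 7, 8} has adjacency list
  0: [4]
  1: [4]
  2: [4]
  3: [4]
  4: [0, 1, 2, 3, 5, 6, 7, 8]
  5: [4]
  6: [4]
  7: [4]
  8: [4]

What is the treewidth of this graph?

1

A width-1 tree decomposition is:
Bags: B1 = {2, 4}  B2 = {4, 6}  B3 = {3, 4}  B4 = {4, 5}  B5 = {1, 4}  B6 = {4, 7}  B7 = {0, 4}  B8 = {4, 8}
Tree: B1–B2, B2–B3, B1–B4, B3–B5, B1–B6, B5–B7, B7–B8
The largest bag has 2 vertices, giving width 1; this decomposition certifies tw(G) ≤ 1. G has an edge, so its treewidth is at least 1. Therefore the treewidth is 1.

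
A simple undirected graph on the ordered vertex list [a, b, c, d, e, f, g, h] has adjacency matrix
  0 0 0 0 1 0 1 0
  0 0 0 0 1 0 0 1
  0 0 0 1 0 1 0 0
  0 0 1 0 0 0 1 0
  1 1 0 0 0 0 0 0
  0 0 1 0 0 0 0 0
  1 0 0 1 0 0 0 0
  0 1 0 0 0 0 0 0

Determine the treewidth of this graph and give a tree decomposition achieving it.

Each bag holds 2 vertices, so the decomposition has width 1, which upper-bounds the treewidth. G has an edge, so its treewidth is at least 1. Hence tw(G) = 1 exactly.

Treewidth 1.
One such decomposition:
Bags: B1 = {c, f}  B2 = {c, d}  B3 = {d, g}  B4 = {a, g}  B5 = {a, e}  B6 = {b, e}  B7 = {b, h}
Tree: B1–B2, B2–B3, B3–B4, B4–B5, B5–B6, B6–B7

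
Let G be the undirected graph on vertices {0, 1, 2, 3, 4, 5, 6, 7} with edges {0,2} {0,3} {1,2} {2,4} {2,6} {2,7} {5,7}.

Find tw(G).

A width-1 tree decomposition is:
Bags: B1 = {2, 6}  B2 = {2, 7}  B3 = {1, 2}  B4 = {5, 7}  B5 = {0, 2}  B6 = {2, 4}  B7 = {0, 3}
Tree: B1–B2, B1–B3, B2–B4, B3–B5, B2–B6, B5–B7
Every bag has size at most 2, so the width is 2 − 1 = 1 and tw(G) ≤ 1. Since G has at least one edge (e.g. 2–6), it is not an edgeless graph, so tw(G) ≥ 1. Therefore the treewidth is 1.

1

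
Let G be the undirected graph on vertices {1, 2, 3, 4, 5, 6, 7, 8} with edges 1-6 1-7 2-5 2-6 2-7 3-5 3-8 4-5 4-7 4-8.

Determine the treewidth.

A width-2 tree decomposition is:
Bags: B1 = {1, 6, 7}  B2 = {2, 6, 7}  B3 = {2, 4, 7}  B4 = {2, 4, 5}  B5 = {4, 5, 8}  B6 = {3, 5, 8}
Tree: B1–B2, B2–B3, B3–B4, B4–B5, B5–B6
Every bag has size at most 3, so the width is 3 − 1 = 2 and tw(G) ≤ 2. Since 1–6–2–7–1 is a cycle in G, G is not acyclic. Forests are exactly the graphs of treewidth ≤ 1, so tw(G) ≥ 2. The upper and lower bounds meet at 2, so that is the treewidth.

2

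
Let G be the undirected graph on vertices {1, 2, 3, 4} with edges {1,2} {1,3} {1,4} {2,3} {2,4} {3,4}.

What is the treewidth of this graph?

A width-3 tree decomposition is:
Bags: B1 = {1, 2, 3, 4}
Tree: (single bag)
A single bag containing all 4 vertices is trivially a valid decomposition of width 3. For the lower bound, the 4 vertices {1, 2, 3, 4} are pairwise adjacent, and any tree decomposition puts a clique entirely inside one bag — forcing width ≥ 3. Combining the bounds, tw(G) = 3.

3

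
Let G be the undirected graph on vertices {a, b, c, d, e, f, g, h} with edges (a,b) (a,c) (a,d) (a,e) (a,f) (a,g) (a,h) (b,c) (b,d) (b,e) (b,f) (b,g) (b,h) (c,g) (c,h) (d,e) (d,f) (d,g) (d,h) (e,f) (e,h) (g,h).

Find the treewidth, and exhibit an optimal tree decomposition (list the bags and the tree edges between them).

Every bag has size at most 5, so the width is 5 − 1 = 4 and tw(G) ≤ 4. On the other hand G contains the 5-clique {a, b, d, g, h}. A clique must lie in a single bag of any decomposition, so no decomposition can have width below 4. Therefore the treewidth is 4.

Treewidth 4.
One optimal decomposition is:
Bags: B1 = {a, b, d, g, h}  B2 = {a, b, d, e, h}  B3 = {a, b, d, e, f}  B4 = {a, b, c, g, h}
Tree: B1–B2, B2–B3, B1–B4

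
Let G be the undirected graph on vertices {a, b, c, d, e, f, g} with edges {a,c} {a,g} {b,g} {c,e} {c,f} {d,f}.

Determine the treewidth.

1

A width-1 tree decomposition is:
Bags: B1 = {a, g}  B2 = {a, c}  B3 = {b, g}  B4 = {c, f}  B5 = {d, f}  B6 = {c, e}
Tree: B1–B2, B1–B3, B2–B4, B4–B5, B4–B6
Every bag has size at most 2, so the width is 2 − 1 = 1 and tw(G) ≤ 1. Any graph with an edge has treewidth ≥ 1, and G has the edge a–g. Hence tw(G) = 1 exactly.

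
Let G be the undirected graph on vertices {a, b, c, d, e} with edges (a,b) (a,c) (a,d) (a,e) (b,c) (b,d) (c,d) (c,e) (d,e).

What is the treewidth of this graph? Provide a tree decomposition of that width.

The largest bag has 4 vertices, giving width 3; this decomposition certifies tw(G) ≤ 3. Conversely, {a, c, d, e} is a clique of size 4, and the vertices of any clique must share a bag in every tree decomposition; so some bag has ≥ 4 vertices and tw(G) ≥ 3. Combining the bounds, tw(G) = 3.

Treewidth 3.
Bags: B1 = {a, b, c, d}  B2 = {a, c, d, e}
Tree: B1–B2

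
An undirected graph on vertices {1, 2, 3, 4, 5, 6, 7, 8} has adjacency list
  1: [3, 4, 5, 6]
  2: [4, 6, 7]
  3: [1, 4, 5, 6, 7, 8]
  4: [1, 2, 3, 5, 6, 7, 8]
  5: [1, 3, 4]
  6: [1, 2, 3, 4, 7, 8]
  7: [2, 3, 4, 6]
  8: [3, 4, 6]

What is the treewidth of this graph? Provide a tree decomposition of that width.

Treewidth 3.
One such decomposition:
Bags: B1 = {3, 4, 6, 7}  B2 = {2, 4, 6, 7}  B3 = {1, 3, 4, 6}  B4 = {3, 4, 6, 8}  B5 = {1, 3, 4, 5}
Tree: B1–B2, B1–B3, B1–B4, B3–B5

Every bag has size at most 4, so the width is 4 − 1 = 3 and tw(G) ≤ 3. For the lower bound, the 4 vertices {2, 4, 6, 7} are pairwise adjacent, and any tree decomposition puts a clique entirely inside one bag — forcing width ≥ 3. Hence tw(G) = 3 exactly.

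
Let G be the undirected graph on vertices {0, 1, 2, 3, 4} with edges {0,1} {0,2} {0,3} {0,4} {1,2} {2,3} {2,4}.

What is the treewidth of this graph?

2

A width-2 tree decomposition is:
Bags: B1 = {0, 2, 4}  B2 = {0, 2, 3}  B3 = {0, 1, 2}
Tree: B1–B2, B2–B3
The largest bag has 3 vertices, giving width 2; this decomposition certifies tw(G) ≤ 2. On the other hand G contains the 3-clique {0, 1, 2}. A clique must lie in a single bag of any decomposition, so no decomposition can have width below 2. Combining the bounds, tw(G) = 2.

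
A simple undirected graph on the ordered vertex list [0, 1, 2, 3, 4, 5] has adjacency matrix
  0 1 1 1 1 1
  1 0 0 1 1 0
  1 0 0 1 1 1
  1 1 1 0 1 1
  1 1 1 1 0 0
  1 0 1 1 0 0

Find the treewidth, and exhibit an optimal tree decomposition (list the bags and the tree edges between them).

Treewidth 3.
One such decomposition:
Bags: B1 = {0, 2, 3, 5}  B2 = {0, 2, 3, 4}  B3 = {0, 1, 3, 4}
Tree: B1–B2, B2–B3

Each bag holds 4 vertices, so the decomposition has width 3, which upper-bounds the treewidth. On the other hand G contains the 4-clique {0, 1, 3, 4}. A clique must lie in a single bag of any decomposition, so no decomposition can have width below 3. Therefore the treewidth is 3.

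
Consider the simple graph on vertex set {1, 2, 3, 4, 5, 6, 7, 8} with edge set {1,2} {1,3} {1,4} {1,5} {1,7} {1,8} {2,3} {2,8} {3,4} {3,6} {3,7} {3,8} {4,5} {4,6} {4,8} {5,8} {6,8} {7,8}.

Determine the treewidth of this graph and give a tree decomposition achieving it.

Treewidth 3.
One optimal decomposition is:
Bags: B1 = {1, 4, 5, 8}  B2 = {1, 3, 4, 8}  B3 = {3, 4, 6, 8}  B4 = {1, 2, 3, 8}  B5 = {1, 3, 7, 8}
Tree: B1–B2, B2–B3, B2–B4, B2–B5

Every bag has size at most 4, so the width is 4 − 1 = 3 and tw(G) ≤ 3. For the lower bound, the 4 vertices {1, 2, 3, 8} are pairwise adjacent, and any tree decomposition puts a clique entirely inside one bag — forcing width ≥ 3. Hence tw(G) = 3 exactly.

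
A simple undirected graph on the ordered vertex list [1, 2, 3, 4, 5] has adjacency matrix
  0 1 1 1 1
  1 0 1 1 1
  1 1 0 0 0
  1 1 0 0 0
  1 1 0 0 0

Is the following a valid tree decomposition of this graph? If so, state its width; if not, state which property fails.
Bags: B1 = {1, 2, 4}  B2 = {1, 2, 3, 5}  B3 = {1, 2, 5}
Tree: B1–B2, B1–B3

A tree decomposition must satisfy three properties: every vertex lies in some bag; for every edge, both endpoints lie together in some bag; and for every vertex, the bags containing it form a connected subtree. Here bags containing vertex 5 are not connected in the tree, so the decomposition is invalid.

No — bags containing vertex 5 are not connected in the tree.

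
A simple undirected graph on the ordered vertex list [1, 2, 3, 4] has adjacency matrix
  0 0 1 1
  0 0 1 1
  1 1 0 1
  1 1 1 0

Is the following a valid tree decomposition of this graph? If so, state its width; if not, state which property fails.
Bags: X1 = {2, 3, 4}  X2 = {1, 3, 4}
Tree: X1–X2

Checking the three conditions: (i) the bags cover all of {1, 2, 3, 4}; (ii) for each edge, some bag contains both endpoints; (iii) the bags containing any fixed vertex form a subtree. All hold, so the decomposition is valid with width 3 − 1 = 2.

Yes; width 2.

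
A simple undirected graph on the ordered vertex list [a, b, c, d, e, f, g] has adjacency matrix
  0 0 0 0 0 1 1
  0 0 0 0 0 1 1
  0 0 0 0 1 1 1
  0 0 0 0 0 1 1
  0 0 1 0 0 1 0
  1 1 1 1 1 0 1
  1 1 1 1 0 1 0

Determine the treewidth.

A width-2 tree decomposition is:
Bags: B1 = {c, f, g}  B2 = {a, f, g}  B3 = {b, f, g}  B4 = {d, f, g}  B5 = {c, e, f}
Tree: B1–B2, B1–B3, B3–B4, B1–B5
Each bag holds 3 vertices, so the decomposition has width 2, which upper-bounds the treewidth. On the other hand G contains the 3-clique {d, f, g}. A clique must lie in a single bag of any decomposition, so no decomposition can have width below 2. Hence tw(G) = 2 exactly.

2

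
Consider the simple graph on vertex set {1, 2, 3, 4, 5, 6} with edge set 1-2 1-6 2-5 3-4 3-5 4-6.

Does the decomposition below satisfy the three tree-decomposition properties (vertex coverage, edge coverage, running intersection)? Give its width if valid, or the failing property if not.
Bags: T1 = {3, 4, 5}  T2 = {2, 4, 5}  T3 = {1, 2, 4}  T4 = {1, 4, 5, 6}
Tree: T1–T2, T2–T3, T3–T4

No — bags containing vertex 5 are not connected in the tree.

A tree decomposition must satisfy three properties: every vertex lies in some bag; for every edge, both endpoints lie together in some bag; and for every vertex, the bags containing it form a connected subtree. Here bags containing vertex 5 are not connected in the tree, so the decomposition is invalid.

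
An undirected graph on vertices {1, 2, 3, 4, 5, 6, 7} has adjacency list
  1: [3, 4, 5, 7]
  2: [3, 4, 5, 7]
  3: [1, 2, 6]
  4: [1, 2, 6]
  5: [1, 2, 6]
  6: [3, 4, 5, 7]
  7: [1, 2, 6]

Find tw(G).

A width-3 tree decomposition is:
Bags: B1 = {1, 2, 4, 6}  B2 = {1, 2, 6, 7}  B3 = {1, 2, 3, 6}  B4 = {1, 2, 5, 6}
Tree: B1–B2, B2–B3, B3–B4
Every bag has size at most 4, so the width is 4 − 1 = 3 and tw(G) ≤ 3. For the lower bound: the 4 vertex sets {4,6}, {2,7}, {1}, {3} are disjoint, each induces a connected subgraph, and every pair is joined by at least one edge of G. Contracting each set to a single vertex therefore yields K_{4} as a minor, and since treewidth is minor-monotone, tw(G) ≥ tw(K_{4}) = 3. Combining the bounds, tw(G) = 3.

3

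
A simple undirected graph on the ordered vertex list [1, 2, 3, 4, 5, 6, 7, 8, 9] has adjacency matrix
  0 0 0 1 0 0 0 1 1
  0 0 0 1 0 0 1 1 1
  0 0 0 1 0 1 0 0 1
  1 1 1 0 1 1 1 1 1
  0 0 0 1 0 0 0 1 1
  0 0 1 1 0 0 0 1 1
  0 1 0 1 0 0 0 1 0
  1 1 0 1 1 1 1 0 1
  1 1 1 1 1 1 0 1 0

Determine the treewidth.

A width-3 tree decomposition is:
Bags: B1 = {4, 6, 8, 9}  B2 = {3, 4, 6, 9}  B3 = {4, 5, 8, 9}  B4 = {2, 4, 8, 9}  B5 = {1, 4, 8, 9}  B6 = {2, 4, 7, 8}
Tree: B1–B2, B1–B3, B3–B4, B3–B5, B4–B6
The largest bag has 4 vertices, giving width 3; this decomposition certifies tw(G) ≤ 3. For the lower bound, the 4 vertices {1, 4, 8, 9} are pairwise adjacent, and any tree decomposition puts a clique entirely inside one bag — forcing width ≥ 3. Hence tw(G) = 3 exactly.

3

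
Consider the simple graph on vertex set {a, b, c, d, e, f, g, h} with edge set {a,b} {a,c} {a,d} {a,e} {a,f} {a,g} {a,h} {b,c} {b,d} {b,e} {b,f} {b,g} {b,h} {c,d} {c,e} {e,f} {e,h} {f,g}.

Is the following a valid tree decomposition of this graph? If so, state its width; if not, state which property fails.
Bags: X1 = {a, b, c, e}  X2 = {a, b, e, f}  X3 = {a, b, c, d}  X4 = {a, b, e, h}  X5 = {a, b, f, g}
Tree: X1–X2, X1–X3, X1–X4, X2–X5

Every vertex of G appears in some bag (union = {a, b, c, d, e, f, g, h}); every edge is covered by a bag; and for each vertex v the set of bags containing v is connected in the bag tree. The decomposition is therefore valid. The largest bag has 4 vertices, so the width is 3.

Yes; width 3.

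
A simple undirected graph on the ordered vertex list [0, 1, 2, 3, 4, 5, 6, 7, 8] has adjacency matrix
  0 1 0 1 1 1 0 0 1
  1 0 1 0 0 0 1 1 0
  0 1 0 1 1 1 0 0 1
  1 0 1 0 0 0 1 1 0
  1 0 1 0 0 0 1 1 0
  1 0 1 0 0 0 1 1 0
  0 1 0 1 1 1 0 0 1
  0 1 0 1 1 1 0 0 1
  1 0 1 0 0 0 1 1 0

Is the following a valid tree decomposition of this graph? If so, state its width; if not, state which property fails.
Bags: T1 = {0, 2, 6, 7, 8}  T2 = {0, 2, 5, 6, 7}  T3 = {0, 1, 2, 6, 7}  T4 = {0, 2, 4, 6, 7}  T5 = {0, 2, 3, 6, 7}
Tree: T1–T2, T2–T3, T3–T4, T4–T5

Checking the three conditions: (i) the bags cover all of {0, 1, 2, 3, 4, 5, 6, 7, 8}; (ii) for each edge, some bag contains both endpoints; (iii) the bags containing any fixed vertex form a subtree. All hold, so the decomposition is valid with width 5 − 1 = 4.

Yes; width 4.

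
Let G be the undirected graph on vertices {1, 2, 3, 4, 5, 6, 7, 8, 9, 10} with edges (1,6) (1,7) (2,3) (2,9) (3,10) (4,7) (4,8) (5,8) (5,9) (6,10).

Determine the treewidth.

2

A width-2 tree decomposition is:
Bags: B1 = {1, 6, 10}  B2 = {1, 7, 10}  B3 = {4, 7, 10}  B4 = {4, 8, 10}  B5 = {5, 8, 10}  B6 = {5, 9, 10}  B7 = {2, 9, 10}  B8 = {2, 3, 10}
Tree: B1–B2, B2–B3, B3–B4, B4–B5, B5–B6, B6–B7, B7–B8
The largest bag has 3 vertices, giving width 2; this decomposition certifies tw(G) ≤ 2. The edges 10–6–1–7–4–8–5–9–2–3–10 form a cycle, so G is not a tree and its treewidth is at least 2. Therefore the treewidth is 2.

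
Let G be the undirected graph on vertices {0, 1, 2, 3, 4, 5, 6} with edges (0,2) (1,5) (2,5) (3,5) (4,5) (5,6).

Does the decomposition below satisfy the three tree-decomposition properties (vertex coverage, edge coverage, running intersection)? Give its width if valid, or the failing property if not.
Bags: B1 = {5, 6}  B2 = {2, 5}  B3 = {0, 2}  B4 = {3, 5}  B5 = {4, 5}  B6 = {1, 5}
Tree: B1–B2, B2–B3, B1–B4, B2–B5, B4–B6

Checking the three conditions: (i) the bags cover all of {0, 1, 2, 3, 4, 5, 6}; (ii) for each edge, some bag contains both endpoints; (iii) the bags containing any fixed vertex form a subtree. All hold, so the decomposition is valid with width 2 − 1 = 1.

Yes; width 1.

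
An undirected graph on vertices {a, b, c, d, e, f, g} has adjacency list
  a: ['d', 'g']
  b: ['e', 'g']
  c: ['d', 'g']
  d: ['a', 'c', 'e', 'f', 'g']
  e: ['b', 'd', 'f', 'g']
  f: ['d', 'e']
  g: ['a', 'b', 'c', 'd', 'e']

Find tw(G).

A width-2 tree decomposition is:
Bags: B1 = {a, d, g}  B2 = {c, d, g}  B3 = {d, e, g}  B4 = {b, e, g}  B5 = {d, e, f}
Tree: B1–B2, B2–B3, B3–B4, B3–B5
Each bag holds 3 vertices, so the decomposition has width 2, which upper-bounds the treewidth. On the other hand G contains the 3-clique {d, e, g}. A clique must lie in a single bag of any decomposition, so no decomposition can have width below 2. Combining the bounds, tw(G) = 2.

2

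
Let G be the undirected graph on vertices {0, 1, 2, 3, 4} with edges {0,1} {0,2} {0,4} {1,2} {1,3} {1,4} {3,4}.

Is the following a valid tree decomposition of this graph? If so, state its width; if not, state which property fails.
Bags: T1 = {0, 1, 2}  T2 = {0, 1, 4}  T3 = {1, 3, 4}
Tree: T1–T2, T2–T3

Vertex coverage: the bags together contain {0, 1, 2, 3, 4}, the full vertex set. Edge coverage: each edge of G has both endpoints in at least one bag. Running intersection: for every vertex, the bags containing it form a connected subtree. All three properties hold, so this is a valid tree decomposition of width max|bag| − 1 = 2, and hence tw(G) ≤ 2.

Yes; width 2.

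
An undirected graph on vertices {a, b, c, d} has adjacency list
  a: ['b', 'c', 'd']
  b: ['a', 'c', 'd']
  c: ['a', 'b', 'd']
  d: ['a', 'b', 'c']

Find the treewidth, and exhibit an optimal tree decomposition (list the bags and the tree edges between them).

Treewidth 3.
One such decomposition:
Bags: B1 = {a, b, c, d}
Tree: (single bag)

A single bag containing all 4 vertices is trivially a valid decomposition of width 3. Conversely, {a, b, c, d} is a clique of size 4, and the vertices of any clique must share a bag in every tree decomposition; so some bag has ≥ 4 vertices and tw(G) ≥ 3. Therefore the treewidth is 3.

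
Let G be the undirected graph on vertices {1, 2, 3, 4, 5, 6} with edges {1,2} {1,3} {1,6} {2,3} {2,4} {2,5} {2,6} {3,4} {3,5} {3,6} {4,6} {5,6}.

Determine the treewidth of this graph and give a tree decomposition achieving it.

Treewidth 3.
One such decomposition:
Bags: B1 = {1, 2, 3, 6}  B2 = {2, 3, 5, 6}  B3 = {2, 3, 4, 6}
Tree: B1–B2, B2–B3

The largest bag has 4 vertices, giving width 3; this decomposition certifies tw(G) ≤ 3. For the lower bound, the 4 vertices {1, 2, 3, 6} are pairwise adjacent, and any tree decomposition puts a clique entirely inside one bag — forcing width ≥ 3. Therefore the treewidth is 3.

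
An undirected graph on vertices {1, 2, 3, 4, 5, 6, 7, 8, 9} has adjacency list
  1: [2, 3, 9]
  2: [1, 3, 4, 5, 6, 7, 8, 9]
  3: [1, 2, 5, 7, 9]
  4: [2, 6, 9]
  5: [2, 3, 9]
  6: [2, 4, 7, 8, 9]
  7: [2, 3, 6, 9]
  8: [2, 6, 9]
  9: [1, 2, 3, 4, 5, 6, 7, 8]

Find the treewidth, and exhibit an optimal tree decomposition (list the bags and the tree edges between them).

Treewidth 3.
One optimal decomposition is:
Bags: B1 = {2, 3, 5, 9}  B2 = {2, 3, 7, 9}  B3 = {1, 2, 3, 9}  B4 = {2, 6, 7, 9}  B5 = {2, 6, 8, 9}  B6 = {2, 4, 6, 9}
Tree: B1–B2, B2–B3, B2–B4, B4–B5, B5–B6

The largest bag has 4 vertices, giving width 3; this decomposition certifies tw(G) ≤ 3. Conversely, {2, 6, 8, 9} is a clique of size 4, and the vertices of any clique must share a bag in every tree decomposition; so some bag has ≥ 4 vertices and tw(G) ≥ 3. The upper and lower bounds meet at 3, so that is the treewidth.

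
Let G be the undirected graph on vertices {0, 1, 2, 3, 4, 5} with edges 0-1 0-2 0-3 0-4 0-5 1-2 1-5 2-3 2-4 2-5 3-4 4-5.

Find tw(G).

3

A width-3 tree decomposition is:
Bags: B1 = {0, 1, 2, 5}  B2 = {0, 2, 4, 5}  B3 = {0, 2, 3, 4}
Tree: B1–B2, B2–B3
Every bag has size at most 4, so the width is 4 − 1 = 3 and tw(G) ≤ 3. On the other hand G contains the 4-clique {0, 1, 2, 5}. A clique must lie in a single bag of any decomposition, so no decomposition can have width below 3. The upper and lower bounds meet at 3, so that is the treewidth.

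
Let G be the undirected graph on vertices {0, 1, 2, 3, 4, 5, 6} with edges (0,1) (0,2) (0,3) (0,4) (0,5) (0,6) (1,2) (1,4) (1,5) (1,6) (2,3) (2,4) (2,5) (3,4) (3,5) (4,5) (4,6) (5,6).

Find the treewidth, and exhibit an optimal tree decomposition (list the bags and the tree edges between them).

Treewidth 4.
One optimal decomposition is:
Bags: B1 = {0, 2, 3, 4, 5}  B2 = {0, 1, 2, 4, 5}  B3 = {0, 1, 4, 5, 6}
Tree: B1–B2, B2–B3

The largest bag has 5 vertices, giving width 4; this decomposition certifies tw(G) ≤ 4. Conversely, {0, 1, 2, 4, 5} is a clique of size 5, and the vertices of any clique must share a bag in every tree decomposition; so some bag has ≥ 5 vertices and tw(G) ≥ 4. The upper and lower bounds meet at 4, so that is the treewidth.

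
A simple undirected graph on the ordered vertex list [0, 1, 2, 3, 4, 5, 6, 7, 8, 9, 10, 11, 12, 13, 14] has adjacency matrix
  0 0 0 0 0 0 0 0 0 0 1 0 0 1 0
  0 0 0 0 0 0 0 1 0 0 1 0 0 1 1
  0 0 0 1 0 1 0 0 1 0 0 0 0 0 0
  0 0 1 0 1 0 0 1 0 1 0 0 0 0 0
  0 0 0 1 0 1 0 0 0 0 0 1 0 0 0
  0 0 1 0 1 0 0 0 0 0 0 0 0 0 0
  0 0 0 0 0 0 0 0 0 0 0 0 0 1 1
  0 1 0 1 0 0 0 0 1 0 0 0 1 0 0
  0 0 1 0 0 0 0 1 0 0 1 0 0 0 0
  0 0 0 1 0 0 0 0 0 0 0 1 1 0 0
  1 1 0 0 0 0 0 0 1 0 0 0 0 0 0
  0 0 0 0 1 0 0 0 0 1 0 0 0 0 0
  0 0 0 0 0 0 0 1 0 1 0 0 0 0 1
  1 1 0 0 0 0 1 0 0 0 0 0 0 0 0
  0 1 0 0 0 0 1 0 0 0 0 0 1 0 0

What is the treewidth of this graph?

3

A width-3 tree decomposition is:
Bags: B1 = {0, 6, 10, 13}  B2 = {1, 6, 10, 13}  B3 = {1, 6, 10, 14}  B4 = {1, 8, 10, 14}  B5 = {1, 7, 8, 14}  B6 = {7, 8, 12, 14}  B7 = {2, 7, 8, 12}  B8 = {2, 3, 7, 12}  B9 = {2, 3, 9, 12}  B10 = {2, 3, 5, 9}  B11 = {3, 4, 5, 9}  B12 = {4, 5, 9, 11}
Tree: B1–B2, B2–B3, B3–B4, B4–B5, B5–B6, B6–B7, B7–B8, B8–B9, B9–B10, B10–B11, B11–B12
Each bag holds 4 vertices, so the decomposition has width 3, which upper-bounds the treewidth. For the lower bound: the 4 vertex sets {0,6,13}, {10}, {1}, {7,8,12,14} are disjoint, each induces a connected subgraph, and every pair is joined by at least one edge of G. Contracting each set to a single vertex therefore yields K_{4} as a minor, and since treewidth is minor-monotone, tw(G) ≥ tw(K_{4}) = 3. The upper and lower bounds meet at 3, so that is the treewidth.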